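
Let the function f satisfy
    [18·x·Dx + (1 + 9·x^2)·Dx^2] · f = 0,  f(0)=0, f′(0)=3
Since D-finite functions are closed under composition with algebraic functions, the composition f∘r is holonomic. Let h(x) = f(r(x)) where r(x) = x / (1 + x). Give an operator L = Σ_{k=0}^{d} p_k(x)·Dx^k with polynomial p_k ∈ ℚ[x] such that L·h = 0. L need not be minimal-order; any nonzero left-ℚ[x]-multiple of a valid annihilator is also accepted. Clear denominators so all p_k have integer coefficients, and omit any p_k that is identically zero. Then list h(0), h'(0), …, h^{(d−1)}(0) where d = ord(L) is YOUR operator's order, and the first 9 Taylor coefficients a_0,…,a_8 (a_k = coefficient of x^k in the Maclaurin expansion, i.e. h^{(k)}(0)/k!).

f: a_k = 0, 3, 0, -9, 0, 243/5, 0, -2187/7, 0, …
Change of var in L_f (x↦r) gives L₀.
L = (2 + 20·x)·Dx + (1 + 2·x + 10·x^2)·Dx^2  (order 2).
h: a_k = 0, 3, -3, -6, 24, -12/5, -156, 1992/7, 672, …
ICs: h(0) = 0, h′(0) = 3.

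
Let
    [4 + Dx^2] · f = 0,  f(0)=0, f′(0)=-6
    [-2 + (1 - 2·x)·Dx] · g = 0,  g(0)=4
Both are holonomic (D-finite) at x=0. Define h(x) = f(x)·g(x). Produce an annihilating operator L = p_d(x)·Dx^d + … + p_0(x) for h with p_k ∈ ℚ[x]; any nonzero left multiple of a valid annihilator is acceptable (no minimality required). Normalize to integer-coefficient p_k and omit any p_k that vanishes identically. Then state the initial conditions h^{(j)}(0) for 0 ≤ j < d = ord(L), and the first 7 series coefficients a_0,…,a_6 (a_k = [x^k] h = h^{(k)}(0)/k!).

f: a_k = 0, -6, 0, 4, 0, -4/5, 0, …
g: a_k = 4, 8, 16, 32, 64, 128, 256, …
Product ⇒ symmetric product L₀, ord ≤ 2.
L = (-4 + 8·x) + 4·Dx + (-1 + 2·x)·Dx^2  (order 2).
h: a_k = 0, -24, -48, -80, -160, -1616/5, -3232/5, …
ICs: h(0) = 0, h′(0) = -24.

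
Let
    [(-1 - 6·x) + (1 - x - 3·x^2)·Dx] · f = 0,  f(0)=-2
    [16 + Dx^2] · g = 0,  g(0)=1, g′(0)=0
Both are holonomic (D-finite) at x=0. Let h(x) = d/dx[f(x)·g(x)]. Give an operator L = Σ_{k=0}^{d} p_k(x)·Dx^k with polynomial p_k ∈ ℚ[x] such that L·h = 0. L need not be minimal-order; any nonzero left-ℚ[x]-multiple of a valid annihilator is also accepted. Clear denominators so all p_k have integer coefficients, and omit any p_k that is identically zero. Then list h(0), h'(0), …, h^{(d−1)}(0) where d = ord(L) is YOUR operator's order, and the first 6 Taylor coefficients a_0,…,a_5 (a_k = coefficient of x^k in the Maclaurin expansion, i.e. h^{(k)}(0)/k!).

L = (-26 - 256·x - 640·x^2 + 768·x^3 + 1152·x^4) + (-7 - 26·x + 144·x^2 + 288·x^3)·Dx + (5 - 13·x - 31·x^2 + 48·x^3 + 72·x^4)·Dx^2  (order 2).
h: a_k = -2, 16, 6, 56/3, 160/3, 3244/15, …
ICs: h(0) = -2, h′(0) = 16.

f: a_k = -2, -2, -8, -14, -38, -80, …
g: a_k = 1, 0, -8, 0, 32/3, 0, …
f·g: L₀ = L_f ⊗_s L_g, ord ≤ 1·2.
h=h₀': d/dx-closure on L₀ ⇒ L.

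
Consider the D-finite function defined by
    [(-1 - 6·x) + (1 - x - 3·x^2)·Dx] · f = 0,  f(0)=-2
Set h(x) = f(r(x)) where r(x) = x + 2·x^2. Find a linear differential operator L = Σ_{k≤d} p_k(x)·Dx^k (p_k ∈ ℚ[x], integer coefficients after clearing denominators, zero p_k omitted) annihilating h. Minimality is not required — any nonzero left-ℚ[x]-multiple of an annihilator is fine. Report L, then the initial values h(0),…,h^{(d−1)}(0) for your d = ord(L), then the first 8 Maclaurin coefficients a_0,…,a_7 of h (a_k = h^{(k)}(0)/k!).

L = (1 + 10·x + 36·x^2 + 48·x^3) + (-1 + x + 5·x^2 + 12·x^3 + 12·x^4)·Dx  (order 1).
h: a_k = -2, -2, -12, -46, -154, -552, -2018, -7178, …
ICs: h(0) = -2.

f: a_k = -2, -2, -8, -14, -38, -80, -194, -434, …
Change of var in L_f (x↦r) gives L₀.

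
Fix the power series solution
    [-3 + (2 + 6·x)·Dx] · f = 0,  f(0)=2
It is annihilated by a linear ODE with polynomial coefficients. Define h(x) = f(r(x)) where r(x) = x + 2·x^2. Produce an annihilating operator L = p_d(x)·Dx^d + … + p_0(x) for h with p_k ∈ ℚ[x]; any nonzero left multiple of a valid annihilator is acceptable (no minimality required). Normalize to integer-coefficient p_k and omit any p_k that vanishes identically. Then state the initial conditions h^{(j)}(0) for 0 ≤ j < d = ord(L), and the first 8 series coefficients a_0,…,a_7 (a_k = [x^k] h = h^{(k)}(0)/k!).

f: a_k = 2, 3, -9/4, 27/8, -405/64, 1701/128, -15309/512, 72171/1024, …
h₀=f(r): pull back L_f along r ⇒ L₀.
L = (-3 - 12·x) + (2 + 6·x + 12·x^2)·Dx  (order 1).
h: a_k = 2, 3, 15/4, -45/8, 315/64, 405/128, -11205/512, 41715/1024, …
ICs: h(0) = 2.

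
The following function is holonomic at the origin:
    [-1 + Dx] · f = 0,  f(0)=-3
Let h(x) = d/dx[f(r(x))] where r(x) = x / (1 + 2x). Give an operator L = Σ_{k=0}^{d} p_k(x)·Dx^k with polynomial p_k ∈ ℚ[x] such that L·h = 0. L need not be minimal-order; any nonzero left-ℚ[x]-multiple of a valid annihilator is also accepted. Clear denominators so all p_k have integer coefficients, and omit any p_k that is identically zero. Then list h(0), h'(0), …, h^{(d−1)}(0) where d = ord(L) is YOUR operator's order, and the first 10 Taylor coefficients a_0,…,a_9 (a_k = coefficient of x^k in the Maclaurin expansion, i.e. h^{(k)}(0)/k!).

f: a_k = -3, -3, -3/2, -1/2, -1/8, -1/40, -1/240, -1/1680, -1/13440, -1/120960, …
L₀ from L_f via x↦r, Dx↦r'^{-1}Dx.
h₀' ⇒ L via d/dx closure of L₀.
L = (-3 - 8·x) + (-1 - 4·x - 4·x^2)·Dx  (order 1).
h: a_k = -3, 9, -39/2, 71/2, -441/8, 2699/40, -9157/240, -68731/560, 8443151/13440, -236126701/120960, …
ICs: h(0) = -3.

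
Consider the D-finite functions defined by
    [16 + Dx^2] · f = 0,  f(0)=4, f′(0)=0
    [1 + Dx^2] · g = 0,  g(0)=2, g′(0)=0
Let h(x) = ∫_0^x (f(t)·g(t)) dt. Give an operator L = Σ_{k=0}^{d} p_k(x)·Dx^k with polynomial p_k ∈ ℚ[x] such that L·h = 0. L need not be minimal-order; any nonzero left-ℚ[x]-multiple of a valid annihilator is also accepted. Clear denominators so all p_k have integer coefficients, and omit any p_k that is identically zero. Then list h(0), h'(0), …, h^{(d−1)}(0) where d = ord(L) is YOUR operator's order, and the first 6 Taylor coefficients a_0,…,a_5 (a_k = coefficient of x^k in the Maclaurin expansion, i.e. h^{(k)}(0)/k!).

f: a_k = 4, 0, -32, 0, 128/3, 0, …
g: a_k = 2, 0, -1, 0, 1/12, 0, …
Product ⇒ symmetric product L₀, ord ≤ 4.
h=∫₀ˣh₀: take L = L₀·Dx.
L = 225·Dx + 34·Dx^3 + Dx^5  (order 5).
h: a_k = 0, 8, 0, -68/3, 0, 353/15, …
ICs: h(0) = 0, h′(0) = 8, h′′(0) = 0, h′′′(0) = -136, h′′′′(0) = 0.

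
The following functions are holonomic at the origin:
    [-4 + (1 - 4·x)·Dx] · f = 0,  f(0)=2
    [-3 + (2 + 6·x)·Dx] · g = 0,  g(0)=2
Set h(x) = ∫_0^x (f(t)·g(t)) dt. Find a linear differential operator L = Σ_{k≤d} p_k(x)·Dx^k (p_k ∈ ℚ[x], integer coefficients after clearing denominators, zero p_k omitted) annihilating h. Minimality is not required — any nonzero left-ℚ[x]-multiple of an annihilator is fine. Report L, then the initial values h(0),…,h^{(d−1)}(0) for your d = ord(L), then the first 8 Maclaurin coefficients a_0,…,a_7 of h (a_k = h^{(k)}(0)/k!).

L = (11 + 12·x)·Dx + (-2 + 2·x + 24·x^2)·Dx^2  (order 2).
h: a_k = 0, 4, 11, 167/6, 1363/16, 43211/160, 347389/384, 791845/256, …
ICs: h(0) = 0, h′(0) = 4.

f: a_k = 2, 8, 32, 128, 512, 2048, 8192, 32768, …
g: a_k = 2, 3, -9/4, 27/8, -405/64, 1701/128, -15309/512, 72171/1024, …
L₀ := L_f ⊗_s L_g (sym. prod.), ord ≤ 1.
h=∫h₀ ⇒ L = L₀·Dx.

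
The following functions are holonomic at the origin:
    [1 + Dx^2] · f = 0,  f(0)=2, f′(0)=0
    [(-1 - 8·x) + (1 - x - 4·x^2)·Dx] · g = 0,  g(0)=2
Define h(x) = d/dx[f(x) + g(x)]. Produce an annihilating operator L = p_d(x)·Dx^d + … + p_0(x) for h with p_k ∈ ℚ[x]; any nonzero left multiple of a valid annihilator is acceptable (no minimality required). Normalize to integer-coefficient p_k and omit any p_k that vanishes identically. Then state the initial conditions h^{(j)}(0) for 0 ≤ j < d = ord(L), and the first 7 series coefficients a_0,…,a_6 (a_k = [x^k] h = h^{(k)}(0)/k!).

L = (706 + 4324·x + 19178·x^2 + 15080·x^3 + 30400·x^4 + 1152·x^5 + 1536·x^6) + (-55 - 431·x + 153·x^2 + 1009·x^3 + 3620·x^4 + 5904·x^5 + 448·x^6 + 512·x^7)·Dx + (706 + 4324·x + 19178·x^2 + 15080·x^3 + 30400·x^4 + 1152·x^5 + 1536·x^6)·Dx^2 + (-55 - 431·x + 153·x^2 + 1009·x^3 + 3620·x^4 + 5904·x^5 + 448·x^6 + 512·x^7)·Dx^3  (order 3).
h: a_k = 2, 18, 54, 697/3, 650, 130319/60, 6174, …
ICs: h(0) = 2, h′(0) = 18, h′′(0) = 108.

f: a_k = 2, 0, -1, 0, 1/12, 0, -1/360, …
g: a_k = 2, 2, 10, 18, 58, 130, 362, …
Sum ⇒ L₀ = lclm(L_f,L_g) in ℚ(x)⟨Dx⟩.
Derive L from L₀ (diff closure).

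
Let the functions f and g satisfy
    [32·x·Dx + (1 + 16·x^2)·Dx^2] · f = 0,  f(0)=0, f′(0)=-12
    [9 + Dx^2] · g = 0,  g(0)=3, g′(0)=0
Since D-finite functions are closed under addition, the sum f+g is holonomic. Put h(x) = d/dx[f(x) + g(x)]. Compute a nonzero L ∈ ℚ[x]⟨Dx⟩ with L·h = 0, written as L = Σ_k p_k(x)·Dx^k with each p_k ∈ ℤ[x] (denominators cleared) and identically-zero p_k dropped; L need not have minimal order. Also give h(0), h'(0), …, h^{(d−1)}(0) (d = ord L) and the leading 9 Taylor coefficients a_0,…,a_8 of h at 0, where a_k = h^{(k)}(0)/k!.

f: a_k = 0, -12, 0, 64, 0, -3072/5, 0, 49152/7, 0, …
g: a_k = 3, 0, -27/2, 0, 81/8, 0, -243/80, 0, 2187/4480, …
Weyl lclm of L_f,L_g ⇒ L₀ (ord ≤ 4).
h₀' ⇒ L via d/dx closure of L₀.
L = (-52704·x + 967680·x^3 + 663552·x^5) + (-207 + 13104·x^2 + 283392·x^4 + 331776·x^6)·Dx + (-5856·x + 107520·x^3 + 73728·x^5)·Dx^2 + (-23 + 1456·x^2 + 31488·x^4 + 36864·x^6)·Dx^3  (order 3).
h: a_k = -12, -27, 192, 81/2, -3072, -729/40, 49152, 2187/560, -786432, …
ICs: h(0) = -12, h′(0) = -27, h′′(0) = 384.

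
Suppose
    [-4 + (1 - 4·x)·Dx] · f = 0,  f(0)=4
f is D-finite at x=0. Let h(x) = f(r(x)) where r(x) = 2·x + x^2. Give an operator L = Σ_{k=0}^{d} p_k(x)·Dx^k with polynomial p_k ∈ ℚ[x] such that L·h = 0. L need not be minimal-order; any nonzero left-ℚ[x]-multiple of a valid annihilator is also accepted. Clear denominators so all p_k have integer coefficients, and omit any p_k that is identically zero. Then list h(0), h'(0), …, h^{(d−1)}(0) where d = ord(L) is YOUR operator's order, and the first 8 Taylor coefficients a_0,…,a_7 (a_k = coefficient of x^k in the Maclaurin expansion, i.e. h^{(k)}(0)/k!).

L = (8 + 8·x) + (-1 + 8·x + 4·x^2)·Dx  (order 1).
h: a_k = 4, 32, 272, 2304, 19520, 165376, 1401088, 11870208, …
ICs: h(0) = 4.

f: a_k = 4, 16, 64, 256, 1024, 4096, 16384, 65536, …
L₀ from L_f via x↦r, Dx↦r'^{-1}Dx.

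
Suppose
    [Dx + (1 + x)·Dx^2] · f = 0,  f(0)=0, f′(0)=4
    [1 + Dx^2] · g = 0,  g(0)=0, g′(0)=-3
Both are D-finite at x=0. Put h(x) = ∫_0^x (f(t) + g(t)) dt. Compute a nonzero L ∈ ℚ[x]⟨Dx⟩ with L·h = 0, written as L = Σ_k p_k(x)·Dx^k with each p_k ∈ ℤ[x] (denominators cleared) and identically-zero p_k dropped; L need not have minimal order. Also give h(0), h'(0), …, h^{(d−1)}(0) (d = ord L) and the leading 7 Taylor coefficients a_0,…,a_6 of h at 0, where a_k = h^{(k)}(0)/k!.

f: a_k = 0, 4, -2, 4/3, -1, 4/5, -2/3, …
g: a_k = 0, -3, 0, 1/2, 0, -1/40, 0, …
h₀=f+g: left-lcm gives L₀, ord ≤ 4.
∫: right-multiply L₀ by Dx.
L = (7 + 2·x + x^2)·Dx^2 + (3 + 5·x + 3·x^2 + x^3)·Dx^3 + (7 + 2·x + x^2)·Dx^4 + (3 + 5·x + 3·x^2 + x^3)·Dx^5  (order 5).
h: a_k = 0, 0, 1/2, -2/3, 11/24, -1/5, 31/240, …
ICs: h(0) = 0, h′(0) = 0, h′′(0) = 1, h′′′(0) = -4, h′′′′(0) = 11.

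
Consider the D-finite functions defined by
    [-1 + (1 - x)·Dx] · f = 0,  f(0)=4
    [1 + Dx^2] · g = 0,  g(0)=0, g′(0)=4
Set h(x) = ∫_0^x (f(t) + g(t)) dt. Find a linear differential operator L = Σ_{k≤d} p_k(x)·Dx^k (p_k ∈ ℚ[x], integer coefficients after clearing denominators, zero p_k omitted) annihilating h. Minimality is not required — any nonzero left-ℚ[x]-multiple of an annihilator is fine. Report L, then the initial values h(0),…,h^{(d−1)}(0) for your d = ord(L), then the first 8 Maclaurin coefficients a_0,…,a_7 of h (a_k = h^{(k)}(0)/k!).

L = (7 - 2·x + x^2)·Dx + (-3 + 5·x - 3·x^2 + x^3)·Dx^2 + (7 - 2·x + x^2)·Dx^3 + (-3 + 5·x - 3·x^2 + x^3)·Dx^4  (order 4).
h: a_k = 0, 4, 4, 4/3, 5/6, 4/5, 121/180, 4/7, …
ICs: h(0) = 0, h′(0) = 4, h′′(0) = 8, h′′′(0) = 8.

f: a_k = 4, 4, 4, 4, 4, 4, 4, 4, …
g: a_k = 0, 4, 0, -2/3, 0, 1/30, 0, -1/1260, …
h₀=f+g: left-lcm gives L₀, ord ≤ 3.
Integrate: L := L₀·Dx.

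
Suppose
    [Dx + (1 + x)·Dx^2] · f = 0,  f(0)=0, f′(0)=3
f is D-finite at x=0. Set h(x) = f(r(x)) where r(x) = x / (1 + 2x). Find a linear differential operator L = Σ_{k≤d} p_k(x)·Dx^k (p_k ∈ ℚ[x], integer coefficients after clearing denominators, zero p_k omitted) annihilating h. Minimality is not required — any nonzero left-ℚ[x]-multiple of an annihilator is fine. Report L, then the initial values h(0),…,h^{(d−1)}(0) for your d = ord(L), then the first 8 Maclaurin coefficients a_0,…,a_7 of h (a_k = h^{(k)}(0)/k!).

f: a_k = 0, 3, -3/2, 1, -3/4, 3/5, -1/2, 3/7, …
Change of var in L_f (x↦r) gives L₀.
L = (5 + 12·x)·Dx + (1 + 5·x + 6·x^2)·Dx^2  (order 2).
h: a_k = 0, 3, -15/2, 19, -195/4, 633/5, -665/2, 6177/7, …
ICs: h(0) = 0, h′(0) = 3.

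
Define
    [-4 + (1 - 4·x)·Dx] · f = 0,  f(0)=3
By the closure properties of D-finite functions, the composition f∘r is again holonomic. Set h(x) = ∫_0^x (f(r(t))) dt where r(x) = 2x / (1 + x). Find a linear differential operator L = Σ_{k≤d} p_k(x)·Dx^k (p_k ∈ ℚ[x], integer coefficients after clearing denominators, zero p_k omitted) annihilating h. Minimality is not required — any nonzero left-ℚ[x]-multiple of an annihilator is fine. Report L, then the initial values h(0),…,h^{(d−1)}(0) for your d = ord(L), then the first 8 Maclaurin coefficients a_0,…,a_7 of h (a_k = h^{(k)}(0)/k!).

L = 8·Dx + (-1 + 6·x + 7·x^2)·Dx^2  (order 2).
h: a_k = 0, 3, 12, 56, 294, 8232/5, 9604, 57624, …
ICs: h(0) = 0, h′(0) = 3.

f: a_k = 3, 12, 48, 192, 768, 3072, 12288, 49152, …
L₀ from L_f via x↦r, Dx↦r'^{-1}Dx.
h=∫₀ˣh₀: take L = L₀·Dx.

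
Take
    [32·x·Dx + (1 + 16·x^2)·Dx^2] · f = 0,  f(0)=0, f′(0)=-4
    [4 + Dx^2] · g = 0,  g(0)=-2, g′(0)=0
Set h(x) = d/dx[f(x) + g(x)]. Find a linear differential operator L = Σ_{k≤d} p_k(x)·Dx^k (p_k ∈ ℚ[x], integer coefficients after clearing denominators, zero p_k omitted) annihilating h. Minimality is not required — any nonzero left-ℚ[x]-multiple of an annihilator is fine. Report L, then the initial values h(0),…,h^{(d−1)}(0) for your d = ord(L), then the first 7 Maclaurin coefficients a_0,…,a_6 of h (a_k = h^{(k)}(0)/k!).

L = (-6016·x + 102400·x^3 + 32768·x^5) + (-28 + 1216·x^2 + 27648·x^4 + 16384·x^6)·Dx + (-1504·x + 25600·x^3 + 8192·x^5)·Dx^2 + (-7 + 304·x^2 + 6912·x^4 + 4096·x^6)·Dx^3  (order 3).
h: a_k = -4, 8, 64, -16/3, -1024, 16/15, 16384, …
ICs: h(0) = -4, h′(0) = 8, h′′(0) = 128.

f: a_k = 0, -4, 0, 64/3, 0, -1024/5, 0, …
g: a_k = -2, 0, 4, 0, -4/3, 0, 8/45, …
Weyl lclm of L_f,L_g ⇒ L₀ (ord ≤ 4).
h=h₀': d/dx-closure on L₀ ⇒ L.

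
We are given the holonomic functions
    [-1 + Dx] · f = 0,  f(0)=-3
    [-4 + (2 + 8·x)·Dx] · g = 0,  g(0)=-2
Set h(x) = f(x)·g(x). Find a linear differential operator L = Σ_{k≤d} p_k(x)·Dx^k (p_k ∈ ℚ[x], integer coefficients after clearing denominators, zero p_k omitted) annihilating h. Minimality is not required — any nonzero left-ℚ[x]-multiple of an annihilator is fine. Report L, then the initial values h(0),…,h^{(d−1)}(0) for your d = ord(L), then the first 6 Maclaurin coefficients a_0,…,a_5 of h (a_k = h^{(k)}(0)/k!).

L = (-3 - 4·x) + (1 + 4·x)·Dx  (order 1).
h: a_k = 6, 18, 3, 19, -159/4, 2371/20, …
ICs: h(0) = 6.

f: a_k = -3, -3, -3/2, -1/2, -1/8, -1/40, …
g: a_k = -2, -4, 4, -8, 20, -56, …
Sym-product of L_f,L_g gives L₀ (≤ ord 1).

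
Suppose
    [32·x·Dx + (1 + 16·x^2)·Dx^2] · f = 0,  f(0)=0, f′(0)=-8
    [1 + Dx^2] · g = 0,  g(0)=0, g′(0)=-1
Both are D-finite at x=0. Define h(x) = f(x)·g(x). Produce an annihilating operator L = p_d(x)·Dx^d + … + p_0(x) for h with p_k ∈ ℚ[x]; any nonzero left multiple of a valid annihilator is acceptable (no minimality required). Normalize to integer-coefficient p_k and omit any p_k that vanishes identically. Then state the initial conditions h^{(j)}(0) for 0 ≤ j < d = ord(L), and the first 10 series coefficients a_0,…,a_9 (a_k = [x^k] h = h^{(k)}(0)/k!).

f: a_k = 0, -8, 0, 128/3, 0, -2048/5, 0, 32768/7, 0, -524288/9, …
g: a_k = 0, -1, 0, 1/6, 0, -1/120, 0, 1/5040, 0, -1/362880, …
Sym-product of L_f,L_g gives L₀ (≤ ord 4).
L = (1105 + 51776·x^2 + 22016·x^4 + 16384·x^6 + 65536·x^8) + (2112·x + 35840·x^3 + 49152·x^5 + 262144·x^7)·Dx + (1122 + 52352·x^2 + 27648·x^4 + 32768·x^6 + 131072·x^8)·Dx^2 + (2112·x + 35840·x^3 + 49152·x^5 + 262144·x^7)·Dx^3 + (17 + 576·x^2 + 5632·x^4 + 16384·x^6 + 65536·x^8)·Dx^4  (order 4).
h: a_k = 0, 0, 8, 0, -44, 0, 3751/9, 0, -142493/30, 0, …
ICs: h(0) = 0, h′(0) = 0, h′′(0) = 16, h′′′(0) = 0.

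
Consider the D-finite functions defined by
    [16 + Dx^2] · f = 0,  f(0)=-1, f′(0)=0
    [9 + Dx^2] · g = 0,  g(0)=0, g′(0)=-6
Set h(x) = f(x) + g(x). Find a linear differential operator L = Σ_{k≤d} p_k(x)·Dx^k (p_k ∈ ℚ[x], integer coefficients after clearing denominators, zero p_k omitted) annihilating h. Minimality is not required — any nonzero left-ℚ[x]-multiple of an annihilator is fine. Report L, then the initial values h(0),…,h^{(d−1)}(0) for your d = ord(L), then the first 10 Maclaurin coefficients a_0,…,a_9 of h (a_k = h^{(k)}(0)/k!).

L = 144 + 25·Dx^2 + Dx^4  (order 4).
h: a_k = -1, -6, 8, 9, -32/3, -81/20, 256/45, 243/280, -512/315, -243/2240, …
ICs: h(0) = -1, h′(0) = -6, h′′(0) = 16, h′′′(0) = 54.

f: a_k = -1, 0, 8, 0, -32/3, 0, 256/45, 0, -512/315, 0, …
g: a_k = 0, -6, 0, 9, 0, -81/20, 0, 243/280, 0, -243/2240, …
Weyl lclm of L_f,L_g ⇒ L₀ (ord ≤ 4).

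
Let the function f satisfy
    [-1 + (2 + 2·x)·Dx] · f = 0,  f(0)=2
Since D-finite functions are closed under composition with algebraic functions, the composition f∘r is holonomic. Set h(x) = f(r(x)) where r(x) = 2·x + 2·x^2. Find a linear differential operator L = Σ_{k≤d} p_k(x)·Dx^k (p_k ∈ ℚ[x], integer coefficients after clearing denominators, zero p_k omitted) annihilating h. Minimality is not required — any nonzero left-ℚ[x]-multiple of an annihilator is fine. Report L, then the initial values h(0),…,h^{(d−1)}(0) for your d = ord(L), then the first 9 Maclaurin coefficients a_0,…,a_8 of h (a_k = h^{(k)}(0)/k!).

f: a_k = 2, 1, -1/4, 1/8, -5/64, 7/128, -21/512, 33/1024, -429/16384, …
Substitute x→r, Dx→(1/r')Dx; clear ⇒ L₀.
L = (-1 - 2·x) + (1 + 2·x + 2·x^2)·Dx  (order 1).
h: a_k = 2, 2, 1, -1, 3/4, -1/4, -3/8, 7/8, -61/64, …
ICs: h(0) = 2.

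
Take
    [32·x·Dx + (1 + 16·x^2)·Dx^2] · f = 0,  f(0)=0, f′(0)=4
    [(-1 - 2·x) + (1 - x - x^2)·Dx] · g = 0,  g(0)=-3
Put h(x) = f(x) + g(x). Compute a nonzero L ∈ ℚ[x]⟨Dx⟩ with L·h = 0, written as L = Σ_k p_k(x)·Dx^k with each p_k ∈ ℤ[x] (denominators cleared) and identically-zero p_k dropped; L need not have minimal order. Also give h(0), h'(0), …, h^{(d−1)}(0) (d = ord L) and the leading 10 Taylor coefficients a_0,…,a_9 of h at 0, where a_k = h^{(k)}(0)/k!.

L = (64 - 256·x - 3904·x^2 - 6912·x^3 - 9696·x^4 - 1536·x^6)·Dx + (-25 - 24·x + 542·x^2 - 780·x^3 - 6800·x^4 - 6560·x^5 - 768·x^6 - 1536·x^7)·Dx^2 + (2 + 17·x + 62·x^2 + 202·x^3 + 445·x^4 - 1136·x^5 - 576·x^6 - 256·x^7 - 256·x^8)·Dx^3  (order 3).
h: a_k = -3, 1, -6, -91/3, -15, 904/5, -39, -16825/7, -102, 260659/9, …
ICs: h(0) = -3, h′(0) = 1, h′′(0) = -12.

f: a_k = 0, 4, 0, -64/3, 0, 1024/5, 0, -16384/7, 0, 262144/9, …
g: a_k = -3, -3, -6, -9, -15, -24, -39, -63, -102, -165, …
f+g: L₀ = lclm(L_f,L_g), ord ≤ 2+1.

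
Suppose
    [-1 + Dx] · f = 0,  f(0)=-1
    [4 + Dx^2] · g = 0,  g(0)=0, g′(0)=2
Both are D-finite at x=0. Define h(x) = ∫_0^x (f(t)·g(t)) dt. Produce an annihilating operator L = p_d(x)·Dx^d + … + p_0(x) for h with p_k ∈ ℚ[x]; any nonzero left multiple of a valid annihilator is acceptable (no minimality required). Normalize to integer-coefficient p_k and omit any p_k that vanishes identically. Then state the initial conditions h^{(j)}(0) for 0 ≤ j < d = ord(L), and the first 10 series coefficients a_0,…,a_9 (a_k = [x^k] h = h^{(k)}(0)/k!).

L = 5·Dx - 2·Dx^2 + Dx^3  (order 3).
h: a_k = 0, 0, -1, -2/3, 1/12, 1/5, 19/360, -11/1260, -139/20160, -1/1080, …
ICs: h(0) = 0, h′(0) = 0, h′′(0) = -2.

f: a_k = -1, -1, -1/2, -1/6, -1/24, -1/120, -1/720, -1/5040, -1/40320, -1/362880, …
g: a_k = 0, 2, 0, -4/3, 0, 4/15, 0, -8/315, 0, 4/2835, …
Product ⇒ symmetric product L₀, ord ≤ 2.
h=∫h₀ ⇒ L = L₀·Dx.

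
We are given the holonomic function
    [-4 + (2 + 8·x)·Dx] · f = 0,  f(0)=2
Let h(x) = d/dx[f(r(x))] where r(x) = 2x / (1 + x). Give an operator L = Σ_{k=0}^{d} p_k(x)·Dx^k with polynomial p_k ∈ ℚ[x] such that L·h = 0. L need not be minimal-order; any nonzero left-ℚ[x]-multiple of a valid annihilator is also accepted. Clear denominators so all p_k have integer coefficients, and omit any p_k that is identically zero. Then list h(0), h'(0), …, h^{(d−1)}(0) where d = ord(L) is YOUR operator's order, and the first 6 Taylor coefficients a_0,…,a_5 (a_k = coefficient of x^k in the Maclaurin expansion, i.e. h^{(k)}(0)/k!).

f: a_k = 2, 4, -4, 8, -20, 56, …
h₀=f(r): pull back L_f along r ⇒ L₀.
h₀' ⇒ L via d/dx closure of L₀.
L = (-6 - 18·x) + (-1 - 10·x - 9·x^2)·Dx  (order 1).
h: a_k = 8, -48, 312, -2272, 17640, -141840, …
ICs: h(0) = 8.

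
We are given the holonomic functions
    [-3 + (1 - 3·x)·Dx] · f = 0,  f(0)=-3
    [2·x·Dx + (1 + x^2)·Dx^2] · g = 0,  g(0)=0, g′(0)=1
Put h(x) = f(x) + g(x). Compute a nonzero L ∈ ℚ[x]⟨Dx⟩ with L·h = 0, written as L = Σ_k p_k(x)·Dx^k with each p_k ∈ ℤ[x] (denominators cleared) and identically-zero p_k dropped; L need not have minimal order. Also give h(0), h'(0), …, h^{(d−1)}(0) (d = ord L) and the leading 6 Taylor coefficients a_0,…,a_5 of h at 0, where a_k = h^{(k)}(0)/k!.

L = (-6 + 72·x + 18·x^2)·Dx + (28 - 6·x + 60·x^2 + 18·x^3)·Dx^2 + (-3 + 8·x + 8·x^3 + 3·x^4)·Dx^3  (order 3).
h: a_k = -3, -8, -27, -244/3, -243, -3644/5, …
ICs: h(0) = -3, h′(0) = -8, h′′(0) = -54.

f: a_k = -3, -9, -27, -81, -243, -729, …
g: a_k = 0, 1, 0, -1/3, 0, 1/5, …
L₀ := lclm(L_f,L_g); ord L₀ ≤ 1+2.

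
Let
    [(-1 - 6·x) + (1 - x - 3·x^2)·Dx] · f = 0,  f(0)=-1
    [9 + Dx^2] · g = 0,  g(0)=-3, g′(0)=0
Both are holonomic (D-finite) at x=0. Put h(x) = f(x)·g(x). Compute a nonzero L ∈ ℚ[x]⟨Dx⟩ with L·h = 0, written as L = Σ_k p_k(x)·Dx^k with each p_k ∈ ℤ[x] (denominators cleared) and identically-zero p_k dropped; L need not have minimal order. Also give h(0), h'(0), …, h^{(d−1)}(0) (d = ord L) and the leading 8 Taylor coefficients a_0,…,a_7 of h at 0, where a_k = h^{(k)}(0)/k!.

f: a_k = -1, -1, -4, -7, -19, -40, -97, -217, …
g: a_k = -3, 0, 27/2, 0, -81/8, 0, 243/80, 0, …
h₀=f·g: eliminate ⇒ L₀, order ≤ 1·2.
L = (-3 + 9·x + 27·x^2) + (2 + 12·x)·Dx + (-1 + x + 3·x^2)·Dx^2  (order 2).
h: a_k = 3, 3, -3/2, 15/2, 105/8, 285/8, 5757/80, 14307/80, …
ICs: h(0) = 3, h′(0) = 3.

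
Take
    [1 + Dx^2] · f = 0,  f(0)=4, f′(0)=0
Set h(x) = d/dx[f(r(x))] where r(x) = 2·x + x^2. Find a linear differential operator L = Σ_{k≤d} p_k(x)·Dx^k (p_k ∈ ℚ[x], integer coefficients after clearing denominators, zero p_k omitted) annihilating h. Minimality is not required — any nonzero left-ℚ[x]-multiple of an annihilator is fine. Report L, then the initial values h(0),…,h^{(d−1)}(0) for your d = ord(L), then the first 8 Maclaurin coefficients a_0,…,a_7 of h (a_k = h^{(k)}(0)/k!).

f: a_k = 4, 0, -2, 0, 1/6, 0, -1/180, 0, …
Substitute x→r, Dx→(1/r')Dx; clear ⇒ L₀.
h₀' ⇒ L via d/dx closure of L₀.
L = (7 + 16·x + 24·x^2 + 16·x^3 + 4·x^4) + (-3 - 3·x)·Dx + (1 + 2·x + x^2)·Dx^2  (order 2).
h: a_k = 0, -16, -24, 8/3, 80/3, 328/15, 28/15, -2876/315, …
ICs: h(0) = 0, h′(0) = -16.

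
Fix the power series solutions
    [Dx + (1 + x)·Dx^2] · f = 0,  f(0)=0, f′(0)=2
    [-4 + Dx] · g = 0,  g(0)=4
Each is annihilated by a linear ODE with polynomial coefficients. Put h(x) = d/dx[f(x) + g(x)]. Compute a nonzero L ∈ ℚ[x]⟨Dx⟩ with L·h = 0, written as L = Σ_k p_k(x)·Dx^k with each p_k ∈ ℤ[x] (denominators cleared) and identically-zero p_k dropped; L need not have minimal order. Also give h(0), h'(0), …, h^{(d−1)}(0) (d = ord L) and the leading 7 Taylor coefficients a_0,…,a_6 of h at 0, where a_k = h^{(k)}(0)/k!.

L = (-24 - 16·x) + (-14 - 32·x - 16·x^2)·Dx + (5 + 9·x + 4·x^2)·Dx^2  (order 2).
h: a_k = 18, 62, 130, 506/3, 518/3, 2018/15, 4186/45, …
ICs: h(0) = 18, h′(0) = 62.

f: a_k = 0, 2, -1, 2/3, -1/2, 2/5, -1/3, …
g: a_k = 4, 16, 32, 128/3, 128/3, 512/15, 1024/45, …
f+g: L₀ = lclm(L_f,L_g), ord ≤ 2+1.
Derive L from L₀ (diff closure).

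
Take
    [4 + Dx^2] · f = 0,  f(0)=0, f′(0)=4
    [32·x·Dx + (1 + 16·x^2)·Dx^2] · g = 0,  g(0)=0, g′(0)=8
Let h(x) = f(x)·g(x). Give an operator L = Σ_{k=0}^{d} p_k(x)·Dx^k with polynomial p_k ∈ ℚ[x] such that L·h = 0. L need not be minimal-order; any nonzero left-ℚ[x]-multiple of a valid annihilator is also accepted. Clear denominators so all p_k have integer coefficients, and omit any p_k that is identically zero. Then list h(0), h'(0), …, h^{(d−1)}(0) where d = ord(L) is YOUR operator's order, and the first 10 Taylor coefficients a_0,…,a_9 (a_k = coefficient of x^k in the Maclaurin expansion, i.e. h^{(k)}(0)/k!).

L = (1360 + 60416·x^2 + 106496·x^4 + 262144·x^6 + 1048576·x^8) + (2304·x + 45056·x^3 + 196608·x^5 + 1048576·x^7)·Dx + (360 + 15872·x^2 + 36864·x^4 + 131072·x^6 + 524288·x^8)·Dx^2 + (576·x + 11264·x^3 + 49152·x^5 + 262144·x^7)·Dx^3 + (5 + 192·x^2 + 2560·x^4 + 16384·x^6 + 65536·x^8)·Dx^4  (order 4).
h: a_k = 0, 0, 32, 0, -192, 0, 15808/9, 0, -19840, 0, …
ICs: h(0) = 0, h′(0) = 0, h′′(0) = 64, h′′′(0) = 0.

f: a_k = 0, 4, 0, -8/3, 0, 8/15, 0, -16/315, 0, 8/2835, …
g: a_k = 0, 8, 0, -128/3, 0, 2048/5, 0, -32768/7, 0, 524288/9, …
h₀=f·g: eliminate ⇒ L₀, order ≤ 2·2.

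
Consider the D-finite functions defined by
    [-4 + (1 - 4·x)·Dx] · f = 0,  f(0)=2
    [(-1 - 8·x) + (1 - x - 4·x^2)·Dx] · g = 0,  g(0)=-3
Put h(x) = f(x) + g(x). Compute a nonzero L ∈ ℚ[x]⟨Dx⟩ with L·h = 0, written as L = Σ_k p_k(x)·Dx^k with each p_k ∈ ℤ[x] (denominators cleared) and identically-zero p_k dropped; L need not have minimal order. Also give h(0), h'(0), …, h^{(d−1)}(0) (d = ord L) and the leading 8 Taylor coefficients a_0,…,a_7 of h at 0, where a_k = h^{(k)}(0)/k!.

f: a_k = 2, 8, 32, 128, 512, 2048, 8192, 32768, …
g: a_k = -3, -3, -15, -27, -87, -195, -543, -1323, …
Sum ⇒ L₀ = lclm(L_f,L_g) in ℚ(x)⟨Dx⟩.
L = (8 - 288·x + 384·x^2 - 512·x^3) + (22 - 8·x - 288·x^2 + 640·x^3 - 1024·x^4)·Dx + (-3 + 23·x - 56·x^2 + 32·x^3 + 128·x^4 - 256·x^5)·Dx^2  (order 2).
h: a_k = -1, 5, 17, 101, 425, 1853, 7649, 31445, …
ICs: h(0) = -1, h′(0) = 5.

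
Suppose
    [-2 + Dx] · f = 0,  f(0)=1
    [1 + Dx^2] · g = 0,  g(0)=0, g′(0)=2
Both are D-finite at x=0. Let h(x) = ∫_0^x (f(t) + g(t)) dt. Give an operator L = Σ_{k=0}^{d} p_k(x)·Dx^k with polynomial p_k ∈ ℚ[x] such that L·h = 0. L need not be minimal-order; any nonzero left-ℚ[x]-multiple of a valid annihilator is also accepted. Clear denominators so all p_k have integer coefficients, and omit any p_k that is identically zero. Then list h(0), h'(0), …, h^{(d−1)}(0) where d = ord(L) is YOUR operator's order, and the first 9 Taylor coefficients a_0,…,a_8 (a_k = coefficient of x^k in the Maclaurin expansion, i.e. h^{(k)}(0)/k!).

L = -2·Dx + Dx^2 - 2·Dx^3 + Dx^4  (order 4).
h: a_k = 0, 1, 2, 2/3, 1/4, 2/15, 17/360, 4/315, 1/320, …
ICs: h(0) = 0, h′(0) = 1, h′′(0) = 4, h′′′(0) = 4.

f: a_k = 1, 2, 2, 4/3, 2/3, 4/15, 4/45, 8/315, 2/315, …
g: a_k = 0, 2, 0, -1/3, 0, 1/60, 0, -1/2520, 0, …
h₀=f+g: left-lcm gives L₀, ord ≤ 3.
h=∫h₀ ⇒ L = L₀·Dx.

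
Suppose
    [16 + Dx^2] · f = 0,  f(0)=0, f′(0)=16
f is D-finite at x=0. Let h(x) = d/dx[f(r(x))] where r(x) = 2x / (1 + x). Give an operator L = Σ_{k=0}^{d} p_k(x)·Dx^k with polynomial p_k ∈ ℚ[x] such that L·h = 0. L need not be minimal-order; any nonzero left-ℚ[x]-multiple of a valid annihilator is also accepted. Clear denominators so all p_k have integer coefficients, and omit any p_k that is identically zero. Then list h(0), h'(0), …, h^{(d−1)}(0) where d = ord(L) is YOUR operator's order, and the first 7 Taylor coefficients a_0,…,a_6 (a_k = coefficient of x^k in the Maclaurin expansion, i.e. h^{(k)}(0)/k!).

f: a_k = 0, 16, 0, -128/3, 0, 512/15, 0, …
L₀ from L_f via x↦r, Dx↦r'^{-1}Dx.
Differentiate: ansatz ord ≤ ord L₀ ⇒ L.
L = (70 + 12·x + 6·x^2) + (6 + 18·x + 18·x^2 + 6·x^3)·Dx + (1 + 4·x + 6·x^2 + 4·x^3 + x^4)·Dx^2  (order 2).
h: a_k = 32, -64, -928, 3968, -13856/3, -12480, 3033952/45, …
ICs: h(0) = 32, h′(0) = -64.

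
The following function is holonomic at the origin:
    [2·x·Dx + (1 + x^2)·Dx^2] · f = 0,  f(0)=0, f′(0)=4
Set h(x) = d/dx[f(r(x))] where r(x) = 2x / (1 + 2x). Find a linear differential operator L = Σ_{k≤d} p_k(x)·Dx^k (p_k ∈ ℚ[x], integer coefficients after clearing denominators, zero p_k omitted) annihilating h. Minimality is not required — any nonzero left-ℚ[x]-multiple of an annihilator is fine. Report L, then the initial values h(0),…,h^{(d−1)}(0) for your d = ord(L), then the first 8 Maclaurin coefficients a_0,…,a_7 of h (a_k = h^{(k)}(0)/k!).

f: a_k = 0, 4, 0, -4/3, 0, 4/5, 0, -4/7, …
Change of var in L_f (x↦r) gives L₀.
h₀' ⇒ L via d/dx closure of L₀.
L = (4 + 16·x) + (1 + 4·x + 8·x^2)·Dx  (order 1).
h: a_k = 8, -32, 64, 0, -512, 2048, -4096, 0, …
ICs: h(0) = 8.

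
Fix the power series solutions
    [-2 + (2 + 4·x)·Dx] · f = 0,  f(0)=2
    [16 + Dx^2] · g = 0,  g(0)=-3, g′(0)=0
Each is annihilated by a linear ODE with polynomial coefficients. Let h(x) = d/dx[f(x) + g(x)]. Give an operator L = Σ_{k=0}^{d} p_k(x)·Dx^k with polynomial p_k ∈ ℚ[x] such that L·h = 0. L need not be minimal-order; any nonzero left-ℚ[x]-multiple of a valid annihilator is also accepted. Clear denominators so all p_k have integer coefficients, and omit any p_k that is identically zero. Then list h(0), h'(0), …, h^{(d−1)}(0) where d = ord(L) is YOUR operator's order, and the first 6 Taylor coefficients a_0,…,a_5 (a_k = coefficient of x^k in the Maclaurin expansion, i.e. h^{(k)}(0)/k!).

L = (-496 - 1024·x - 1024·x^2) + (-304 - 1632·x - 3072·x^2 - 2048·x^3)·Dx + (-31 - 64·x - 64·x^2)·Dx^2 + (-19 - 102·x - 192·x^2 - 128·x^3)·Dx^3  (order 3).
h: a_k = 2, 46, 3, -133, 35/4, 1733/20, …
ICs: h(0) = 2, h′(0) = 46, h′′(0) = 6.

f: a_k = 2, 2, -1, 1, -5/4, 7/4, …
g: a_k = -3, 0, 24, 0, -32, 0, …
L₀ := lclm(L_f,L_g); ord L₀ ≤ 1+2.
Differentiate: ansatz ord ≤ ord L₀ ⇒ L.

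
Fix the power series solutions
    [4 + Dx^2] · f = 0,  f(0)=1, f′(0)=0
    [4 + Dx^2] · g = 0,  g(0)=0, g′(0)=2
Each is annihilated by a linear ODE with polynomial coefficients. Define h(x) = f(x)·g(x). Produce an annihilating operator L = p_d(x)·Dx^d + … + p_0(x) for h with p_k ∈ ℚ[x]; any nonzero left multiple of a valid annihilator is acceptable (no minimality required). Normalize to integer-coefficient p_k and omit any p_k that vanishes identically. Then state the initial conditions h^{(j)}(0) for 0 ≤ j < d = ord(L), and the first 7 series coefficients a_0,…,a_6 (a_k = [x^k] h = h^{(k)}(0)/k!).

L = 16·Dx + Dx^3  (order 3).
h: a_k = 0, 2, 0, -16/3, 0, 64/15, 0, …
ICs: h(0) = 0, h′(0) = 2, h′′(0) = 0.

f: a_k = 1, 0, -2, 0, 2/3, 0, -4/45, …
g: a_k = 0, 2, 0, -4/3, 0, 4/15, 0, …
f·g: L₀ = L_f ⊗_s L_g, ord ≤ 2·2.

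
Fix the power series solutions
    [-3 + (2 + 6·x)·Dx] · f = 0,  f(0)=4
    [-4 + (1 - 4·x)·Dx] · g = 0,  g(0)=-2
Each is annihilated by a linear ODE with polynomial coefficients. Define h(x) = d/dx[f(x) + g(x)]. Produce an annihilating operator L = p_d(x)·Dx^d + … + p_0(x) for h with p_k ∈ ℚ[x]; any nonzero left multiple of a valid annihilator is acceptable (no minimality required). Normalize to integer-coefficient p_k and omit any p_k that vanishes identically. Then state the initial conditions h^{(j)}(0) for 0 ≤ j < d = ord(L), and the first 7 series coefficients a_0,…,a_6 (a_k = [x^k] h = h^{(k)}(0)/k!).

L = (-792 - 864·x) + (-357 - 2520·x - 3024·x^2)·Dx + (38 + 34·x - 528·x^2 - 864·x^3)·Dx^2  (order 2).
h: a_k = -2, -73, -1455/4, -16789/8, -646855/64, -6337383/128, -116935315/512, …
ICs: h(0) = -2, h′(0) = -73.

f: a_k = 4, 6, -9/2, 27/4, -405/32, 1701/64, -15309/256, …
g: a_k = -2, -8, -32, -128, -512, -2048, -8192, …
L₀ := lclm(L_f,L_g); ord L₀ ≤ 1+1.
h=h₀': d/dx-closure on L₀ ⇒ L.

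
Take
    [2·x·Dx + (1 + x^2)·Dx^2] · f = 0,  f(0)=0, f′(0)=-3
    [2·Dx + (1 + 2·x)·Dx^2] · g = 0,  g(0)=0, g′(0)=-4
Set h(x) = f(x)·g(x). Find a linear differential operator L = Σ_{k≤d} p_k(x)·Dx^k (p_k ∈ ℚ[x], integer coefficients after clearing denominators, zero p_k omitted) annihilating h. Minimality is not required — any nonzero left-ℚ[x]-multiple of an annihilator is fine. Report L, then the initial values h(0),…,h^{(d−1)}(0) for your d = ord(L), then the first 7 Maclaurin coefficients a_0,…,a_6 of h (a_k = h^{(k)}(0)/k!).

f: a_k = 0, -3, 0, 1, 0, -3/5, 0, …
g: a_k = 0, -4, 4, -16/3, 8, -64/5, 64/3, …
L₀ := L_f ⊗_s L_g (sym. prod.), ord ≤ 4.
L = (24 + 80·x + 88·x^2 + 240·x^3 + 240·x^4 + 208·x^5 + 16·x^7)·Dx + (12 + 80·x + 332·x^2 + 608·x^3 + 880·x^4 + 744·x^5 + 560·x^6 + 24·x^7 + 56·x^8)·Dx^2 + (12 + 52·x + 168·x^2 + 372·x^3 + 516·x^4 + 564·x^5 + 384·x^6 + 276·x^7 + 24·x^8 + 32·x^9)·Dx^3 + (2 + 12·x + 34·x^2 + 64·x^3 + 87·x^4 + 96·x^5 + 84·x^6 + 48·x^7 + 33·x^8 + 4·x^9 + 4·x^10)·Dx^4  (order 4).
h: a_k = 0, 0, 12, -12, 12, -20, 532/15, …
ICs: h(0) = 0, h′(0) = 0, h′′(0) = 24, h′′′(0) = -72.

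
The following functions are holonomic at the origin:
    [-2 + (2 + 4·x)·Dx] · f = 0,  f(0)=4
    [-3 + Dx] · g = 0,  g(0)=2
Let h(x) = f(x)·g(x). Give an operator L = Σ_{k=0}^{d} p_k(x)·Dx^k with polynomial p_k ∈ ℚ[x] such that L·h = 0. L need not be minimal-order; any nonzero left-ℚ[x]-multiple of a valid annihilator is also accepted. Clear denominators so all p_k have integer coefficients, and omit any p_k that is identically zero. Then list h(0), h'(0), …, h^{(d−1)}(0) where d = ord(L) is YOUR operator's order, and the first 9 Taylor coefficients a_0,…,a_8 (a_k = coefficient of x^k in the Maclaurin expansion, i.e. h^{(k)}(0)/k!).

L = (-4 - 6·x) + (1 + 2·x)·Dx  (order 1).
h: a_k = 8, 32, 56, 64, 52, 176/5, 84/5, 384/35, -39/35, …
ICs: h(0) = 8.

f: a_k = 4, 4, -2, 2, -5/2, 7/2, -21/4, 33/4, -429/32, …
g: a_k = 2, 6, 9, 9, 27/4, 81/20, 81/40, 243/280, 729/2240, …
Sym-product of L_f,L_g gives L₀ (≤ ord 1).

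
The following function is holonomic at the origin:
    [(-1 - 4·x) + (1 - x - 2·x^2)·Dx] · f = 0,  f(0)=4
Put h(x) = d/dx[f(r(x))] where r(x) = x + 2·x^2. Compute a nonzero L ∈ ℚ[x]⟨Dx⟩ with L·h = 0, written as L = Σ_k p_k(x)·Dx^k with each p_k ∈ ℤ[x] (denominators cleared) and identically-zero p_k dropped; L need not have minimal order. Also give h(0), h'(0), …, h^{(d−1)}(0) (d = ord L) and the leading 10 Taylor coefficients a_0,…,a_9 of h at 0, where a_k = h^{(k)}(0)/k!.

f: a_k = 4, 4, 12, 20, 44, 84, 172, 340, 684, 1364, …
Substitute x→r, Dx→(1/r')Dx; clear ⇒ L₀.
h₀' ⇒ L via d/dx closure of L₀.
L = (10 + 72·x + 240·x^2 + 544·x^3 + 1344·x^4 + 1920·x^5 + 1280·x^6) + (-1 - 7·x - 12·x^2 + 32·x^3 + 200·x^4 + 384·x^5 + 448·x^6 + 256·x^7)·Dx  (order 1).
h: a_k = 4, 40, 204, 848, 3380, 13368, 50204, 185504, 675972, 2430600, …
ICs: h(0) = 4.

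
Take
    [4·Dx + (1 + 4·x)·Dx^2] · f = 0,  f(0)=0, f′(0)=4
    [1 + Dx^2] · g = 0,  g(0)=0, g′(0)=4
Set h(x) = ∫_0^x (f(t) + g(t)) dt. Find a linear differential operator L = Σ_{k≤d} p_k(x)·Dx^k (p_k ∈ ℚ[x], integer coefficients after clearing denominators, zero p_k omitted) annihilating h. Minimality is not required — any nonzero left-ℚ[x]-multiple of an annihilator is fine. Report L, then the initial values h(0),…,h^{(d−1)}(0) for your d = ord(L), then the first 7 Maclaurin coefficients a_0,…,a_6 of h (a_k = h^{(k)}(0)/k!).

f: a_k = 0, 4, -8, 64/3, -64, 1024/5, -2048/3, …
g: a_k = 0, 4, 0, -2/3, 0, 1/30, 0, …
Sum ⇒ L₀ = lclm(L_f,L_g) in ℚ(x)⟨Dx⟩.
h=∫h₀ ⇒ L = L₀·Dx.
L = (388 + 32·x + 64·x^2)·Dx^2 + (33 + 140·x + 48·x^2 + 64·x^3)·Dx^3 + (388 + 32·x + 64·x^2)·Dx^4 + (33 + 140·x + 48·x^2 + 64·x^3)·Dx^5  (order 5).
h: a_k = 0, 0, 4, -8/3, 31/6, -64/5, 1229/36, …
ICs: h(0) = 0, h′(0) = 0, h′′(0) = 8, h′′′(0) = -16, h′′′′(0) = 124.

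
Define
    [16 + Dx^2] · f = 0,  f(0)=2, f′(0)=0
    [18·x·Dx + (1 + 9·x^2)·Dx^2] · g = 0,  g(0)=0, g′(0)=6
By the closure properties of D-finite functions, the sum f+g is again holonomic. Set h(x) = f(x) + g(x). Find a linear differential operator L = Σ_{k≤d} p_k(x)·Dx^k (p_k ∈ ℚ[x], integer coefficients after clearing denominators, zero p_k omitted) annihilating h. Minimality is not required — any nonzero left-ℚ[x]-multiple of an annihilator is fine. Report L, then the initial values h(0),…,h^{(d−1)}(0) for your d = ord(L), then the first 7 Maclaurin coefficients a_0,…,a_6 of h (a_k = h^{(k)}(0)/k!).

L = (-13248·x + 181440·x^3 + 186624·x^5)·Dx + (-16 + 6048·x^2 + 66096·x^4 + 93312·x^6)·Dx^2 + (-828·x + 11340·x^3 + 11664·x^5)·Dx^3 + (-1 + 378·x^2 + 4131·x^4 + 5832·x^6)·Dx^4  (order 4).
h: a_k = 2, 6, -16, -18, 64/3, 486/5, -512/45, …
ICs: h(0) = 2, h′(0) = 6, h′′(0) = -32, h′′′(0) = -108.

f: a_k = 2, 0, -16, 0, 64/3, 0, -512/45, …
g: a_k = 0, 6, 0, -18, 0, 486/5, 0, …
Weyl lclm of L_f,L_g ⇒ L₀ (ord ≤ 4).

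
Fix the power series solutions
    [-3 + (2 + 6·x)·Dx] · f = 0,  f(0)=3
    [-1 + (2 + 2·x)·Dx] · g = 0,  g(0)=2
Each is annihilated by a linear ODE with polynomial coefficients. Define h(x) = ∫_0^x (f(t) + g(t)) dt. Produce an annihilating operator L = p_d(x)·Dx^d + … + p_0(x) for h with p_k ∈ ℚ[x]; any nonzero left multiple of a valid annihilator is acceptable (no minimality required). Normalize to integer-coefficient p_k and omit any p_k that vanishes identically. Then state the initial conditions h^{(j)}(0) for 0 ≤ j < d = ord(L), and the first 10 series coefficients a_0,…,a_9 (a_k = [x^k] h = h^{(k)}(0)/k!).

f: a_k = 3, 9/2, -27/8, 81/16, -1215/128, 5103/256, -45927/1024, 216513/2048, -8444007/32768, 42220035/65536, …
g: a_k = 2, 1, -1/4, 1/8, -5/64, 7/128, -21/512, 33/1024, -429/16384, 715/32768, …
Sum ⇒ L₀ = lclm(L_f,L_g) in ℚ(x)⟨Dx⟩.
∫: right-multiply L₀ by Dx.
L = -3·Dx + (8 + 12·x)·Dx^2 + (4 + 16·x + 12·x^2)·Dx^3  (order 3).
h: a_k = 0, 5, 11/4, -29/24, 83/64, -245/128, 5117/1536, -6567/1024, 216579/16384, -2814955/98304, …
ICs: h(0) = 0, h′(0) = 5, h′′(0) = 11/2.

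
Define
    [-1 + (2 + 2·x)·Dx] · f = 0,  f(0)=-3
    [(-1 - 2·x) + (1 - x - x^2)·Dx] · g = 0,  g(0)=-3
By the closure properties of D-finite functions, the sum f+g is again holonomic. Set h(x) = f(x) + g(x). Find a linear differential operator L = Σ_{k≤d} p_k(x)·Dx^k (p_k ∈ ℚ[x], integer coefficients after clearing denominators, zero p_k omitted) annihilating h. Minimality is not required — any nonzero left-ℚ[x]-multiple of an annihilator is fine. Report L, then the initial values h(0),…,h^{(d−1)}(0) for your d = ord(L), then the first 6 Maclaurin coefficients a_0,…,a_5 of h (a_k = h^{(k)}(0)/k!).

L = (9 + 21·x + 21·x^2 + 10·x^3) + (-17 - 54·x - 87·x^2 - 74·x^3 - 25·x^4)·Dx + (2 + 14·x + 6·x^2 - 30·x^3 - 34·x^4 - 10·x^5)·Dx^2  (order 2).
h: a_k = -6, -9/2, -45/8, -147/16, -1905/128, -6165/256, …
ICs: h(0) = -6, h′(0) = -9/2.

f: a_k = -3, -3/2, 3/8, -3/16, 15/128, -21/256, …
g: a_k = -3, -3, -6, -9, -15, -24, …
Sum ⇒ L₀ = lclm(L_f,L_g) in ℚ(x)⟨Dx⟩.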